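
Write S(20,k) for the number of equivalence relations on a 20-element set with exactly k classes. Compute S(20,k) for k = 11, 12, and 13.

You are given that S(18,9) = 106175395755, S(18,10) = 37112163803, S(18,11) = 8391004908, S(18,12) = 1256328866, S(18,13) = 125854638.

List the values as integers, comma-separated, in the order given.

1900842429486, 411016633391, 61068660380

[19] T[19,10]:10*37112163803+106175395755=477297033785 · T[19,11]:11*8391004908+37112163803=129413217791 · T[19,12]:12*1256328866+8391004908=23466951300 · T[19,13]:13*125854638+1256328866=2892439160
[20] T[20,11]:11*129413217791+477297033785=1900842429486 · T[20,12]:12*23466951300+129413217791=411016633391 · T[20,13]:13*2892439160+23466951300=61068660380
Read S(20,11) = 1900842429486, S(20,12) = 411016633391, S(20,13) = 61068660380.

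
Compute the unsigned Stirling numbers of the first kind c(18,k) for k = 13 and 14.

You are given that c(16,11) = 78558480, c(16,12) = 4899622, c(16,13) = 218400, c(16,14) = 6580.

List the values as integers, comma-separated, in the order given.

299650806, 13896582

r17: T_17,12=16×4899622+78558480=156952432; T_17,13=16×218400+4899622=8394022; T_17,14=16×6580+218400=323680
r18: T_18,13=17×8394022+156952432=299650806; T_18,14=17×323680+8394022=13896582
Read c(18,13) = 299650806, c(18,14) = 13896582.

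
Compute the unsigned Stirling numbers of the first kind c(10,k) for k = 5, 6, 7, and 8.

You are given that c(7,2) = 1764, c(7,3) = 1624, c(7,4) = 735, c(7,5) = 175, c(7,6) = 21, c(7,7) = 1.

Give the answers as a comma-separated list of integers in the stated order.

269325, 63273, 9450, 870

i=8: T(8,3)=1764+7·1624=13132 | T(8,4)=1624+7·735=6769 | T(8,5)=735+7·175=1960 | T(8,6)=175+7·21=322 | T(8,7)=21+7·1=28 | T(8,8)=1+7·0=1
i=9: T(9,4)=13132+8·6769=67284 | T(9,5)=6769+8·1960=22449 | T(9,6)=1960+8·322=4536 | T(9,7)=322+8·28=546 | T(9,8)=28+8·1=36
i=10: T(10,5)=67284+9·22449=269325 | T(10,6)=22449+9·4536=63273 | T(10,7)=4536+9·546=9450 | T(10,8)=546+9·36=870
Read c(10,5) = 269325, c(10,6) = 63273, c(10,7) = 9450, c(10,8) = 870.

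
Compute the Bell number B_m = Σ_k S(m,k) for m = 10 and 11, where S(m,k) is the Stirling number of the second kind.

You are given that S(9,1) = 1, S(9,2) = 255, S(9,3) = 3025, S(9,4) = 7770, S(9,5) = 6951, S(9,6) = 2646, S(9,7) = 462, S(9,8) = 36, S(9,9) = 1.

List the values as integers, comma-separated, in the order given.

r10: T_10,1=1×1+0=1; T_10,2=2×255+1=511; T_10,3=3×3025+255=9330; T_10,4=4×7770+3025=34105; T_10,5=5×6951+7770=42525; T_10,6=6×2646+6951=22827; T_10,7=7×462+2646=5880; T_10,8=8×36+462=750; T_10,9=9×1+36=45; T_10,10=10×0+1=1
r11: T_11,1=1×1+0=1; T_11,2=2×511+1=1023; T_11,3=3×9330+511=28501; T_11,4=4×34105+9330=145750; T_11,5=5×42525+34105=246730; T_11,6=6×22827+42525=179487; T_11,7=7×5880+22827=63987; T_11,8=8×750+5880=11880; T_11,9=9×45+750=1155; T_11,10=10×1+45=55; T_11,11=11×0+1=1
B_10 = ΣS(10,k) = 1+511+9330+34105+42525+22827+5880+750+45+1 = 115975
B_11 = ΣS(11,k) = 1+1023+28501+145750+246730+179487+63987+11880+1155+55+1 = 678570

115975, 678570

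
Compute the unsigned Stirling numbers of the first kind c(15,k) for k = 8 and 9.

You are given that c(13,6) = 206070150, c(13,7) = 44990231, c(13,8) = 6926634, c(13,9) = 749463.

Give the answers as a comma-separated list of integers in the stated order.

[14] T[14,7]:13*44990231+206070150=790943153 · T[14,8]:13*6926634+44990231=135036473 · T[14,9]:13*749463+6926634=16669653
[15] T[15,8]:14*135036473+790943153=2681453775 · T[15,9]:14*16669653+135036473=368411615
Read c(15,8) = 2681453775, c(15,9) = 368411615.

2681453775, 368411615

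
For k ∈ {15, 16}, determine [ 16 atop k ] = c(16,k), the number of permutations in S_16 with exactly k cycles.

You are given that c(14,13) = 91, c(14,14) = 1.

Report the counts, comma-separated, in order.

120, 1

i=15: T(15,14)=91+14·1=105 | T(15,15)=1+14·0=1
i=16: T(16,15)=105+15·1=120 | T(16,16)=1+15·0=1
Read c(16,15) = 120, c(16,16) = 1.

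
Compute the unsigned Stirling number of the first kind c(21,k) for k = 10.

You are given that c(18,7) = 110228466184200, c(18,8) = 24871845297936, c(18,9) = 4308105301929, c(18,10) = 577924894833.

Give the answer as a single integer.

10142299865511450

i=19: T(19,8)=110228466184200+18·24871845297936=557921681547048 | T(19,9)=24871845297936+18·4308105301929=102417740732658 | T(19,10)=4308105301929+18·577924894833=14710753408923
i=20: T(20,9)=557921681547048+19·102417740732658=2503858755467550 | T(20,10)=102417740732658+19·14710753408923=381922055502195
i=21: T(21,10)=2503858755467550+20·381922055502195=10142299865511450
Read c(21,10) = 10142299865511450.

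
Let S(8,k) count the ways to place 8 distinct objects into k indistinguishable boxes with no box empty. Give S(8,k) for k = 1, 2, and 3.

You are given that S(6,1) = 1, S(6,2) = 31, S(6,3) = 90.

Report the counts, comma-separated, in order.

r7: T_7,1=1×1+0=1; T_7,2=2×31+1=63; T_7,3=3×90+31=301
r8: T_8,1=1×1+0=1; T_8,2=2×63+1=127; T_8,3=3×301+63=966
Read S(8,1) = 1, S(8,2) = 127, S(8,3) = 966.

1, 127, 966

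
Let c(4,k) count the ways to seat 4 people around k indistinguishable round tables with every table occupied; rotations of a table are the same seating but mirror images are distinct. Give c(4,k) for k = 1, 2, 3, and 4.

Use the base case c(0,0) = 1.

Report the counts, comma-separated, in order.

6, 11, 6, 1

r1: T_1,1=0×0+1=1
r2: T_2,1=1×1+0=1; T_2,2=1×0+1=1
r3: T_3,1=2×1+0=2; T_3,2=2×1+1=3; T_3,3=2×0+1=1
r4: T_4,1=3×2+0=6; T_4,2=3×3+2=11; T_4,3=3×1+3=6; T_4,4=3×0+1=1
Read c(4,1) = 6, c(4,2) = 11, c(4,3) = 6, c(4,4) = 1.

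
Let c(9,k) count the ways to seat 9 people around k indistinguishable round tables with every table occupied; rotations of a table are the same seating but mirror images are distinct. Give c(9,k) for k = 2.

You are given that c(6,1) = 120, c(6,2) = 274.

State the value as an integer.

109584

@7  (7,1):120·6+0→720, (7,2):274·6+120→1764
@8  (8,1):720·7+0→5040, (8,2):1764·7+720→13068
@9  (9,2):13068·8+5040→109584
Read c(9,2) = 109584.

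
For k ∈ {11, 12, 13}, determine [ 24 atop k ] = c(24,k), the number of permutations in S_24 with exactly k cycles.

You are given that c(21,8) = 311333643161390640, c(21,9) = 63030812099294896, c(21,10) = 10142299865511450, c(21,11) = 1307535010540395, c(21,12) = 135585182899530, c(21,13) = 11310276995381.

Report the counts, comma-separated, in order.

@22  (22,9):63030812099294896·21+311333643161390640→1634980697246583456, (22,10):10142299865511450·21+63030812099294896→276019109275035346, (22,11):1307535010540395·21+10142299865511450→37600535086859745, (22,12):135585182899530·21+1307535010540395→4154823851430525, (22,13):11310276995381·21+135585182899530→373100999802531
@23  (23,10):276019109275035346·22+1634980697246583456→7707401101297361068, (23,11):37600535086859745·22+276019109275035346→1103230881185949736, (23,12):4154823851430525·22+37600535086859745→129006659818331295, (23,13):373100999802531·22+4154823851430525→12363045847086207
@24  (24,11):1103230881185949736·23+7707401101297361068→33081711368574204996, (24,12):129006659818331295·23+1103230881185949736→4070384057007569521, (24,13):12363045847086207·23+129006659818331295→413356714301314056
Read c(24,11) = 33081711368574204996, c(24,12) = 4070384057007569521, c(24,13) = 413356714301314056.

33081711368574204996, 4070384057007569521, 413356714301314056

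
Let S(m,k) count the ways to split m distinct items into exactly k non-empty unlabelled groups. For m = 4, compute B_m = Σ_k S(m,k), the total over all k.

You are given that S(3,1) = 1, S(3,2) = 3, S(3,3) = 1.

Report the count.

@4  (4,1):1·1+0→1, (4,2):3·2+1→7, (4,3):1·3+3→6, (4,4):0·4+1→1
B_4 = ΣS(4,k) = 1+7+6+1 = 15

15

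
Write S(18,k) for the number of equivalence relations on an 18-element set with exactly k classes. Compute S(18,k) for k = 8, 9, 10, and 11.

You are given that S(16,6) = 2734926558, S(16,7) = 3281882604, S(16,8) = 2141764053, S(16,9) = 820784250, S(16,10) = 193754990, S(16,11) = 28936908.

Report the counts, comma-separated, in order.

189036065010, 106175395755, 37112163803, 8391004908

[17] T[17,7]:7*3281882604+2734926558=25708104786 · T[17,8]:8*2141764053+3281882604=20415995028 · T[17,9]:9*820784250+2141764053=9528822303 · T[17,10]:10*193754990+820784250=2758334150 · T[17,11]:11*28936908+193754990=512060978
[18] T[18,8]:8*20415995028+25708104786=189036065010 · T[18,9]:9*9528822303+20415995028=106175395755 · T[18,10]:10*2758334150+9528822303=37112163803 · T[18,11]:11*512060978+2758334150=8391004908
Read S(18,8) = 189036065010, S(18,9) = 106175395755, S(18,10) = 37112163803, S(18,11) = 8391004908.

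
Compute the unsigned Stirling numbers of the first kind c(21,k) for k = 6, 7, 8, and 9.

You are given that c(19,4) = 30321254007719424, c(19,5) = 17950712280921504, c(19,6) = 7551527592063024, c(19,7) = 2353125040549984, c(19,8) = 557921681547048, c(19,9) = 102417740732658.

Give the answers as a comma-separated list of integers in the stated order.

r20: T_20,5=19×17950712280921504+30321254007719424=371384787345228000; T_20,6=19×7551527592063024+17950712280921504=161429736530118960; T_20,7=19×2353125040549984+7551527592063024=52260903362512720; T_20,8=19×557921681547048+2353125040549984=12953636989943896; T_20,9=19×102417740732658+557921681547048=2503858755467550
r21: T_21,6=20×161429736530118960+371384787345228000=3599979517947607200; T_21,7=20×52260903362512720+161429736530118960=1206647803780373360; T_21,8=20×12953636989943896+52260903362512720=311333643161390640; T_21,9=20×2503858755467550+12953636989943896=63030812099294896
Read c(21,6) = 3599979517947607200, c(21,7) = 1206647803780373360, c(21,8) = 311333643161390640, c(21,9) = 63030812099294896.

3599979517947607200, 1206647803780373360, 311333643161390640, 63030812099294896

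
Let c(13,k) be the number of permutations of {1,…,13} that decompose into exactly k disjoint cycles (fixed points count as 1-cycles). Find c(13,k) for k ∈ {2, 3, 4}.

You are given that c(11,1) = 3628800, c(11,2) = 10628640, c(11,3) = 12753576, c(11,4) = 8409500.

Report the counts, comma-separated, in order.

i=12: T(12,1)=0+11·3628800=39916800 | T(12,2)=3628800+11·10628640=120543840 | T(12,3)=10628640+11·12753576=150917976 | T(12,4)=12753576+11·8409500=105258076
i=13: T(13,2)=39916800+12·120543840=1486442880 | T(13,3)=120543840+12·150917976=1931559552 | T(13,4)=150917976+12·105258076=1414014888
Read c(13,2) = 1486442880, c(13,3) = 1931559552, c(13,4) = 1414014888.

1486442880, 1931559552, 1414014888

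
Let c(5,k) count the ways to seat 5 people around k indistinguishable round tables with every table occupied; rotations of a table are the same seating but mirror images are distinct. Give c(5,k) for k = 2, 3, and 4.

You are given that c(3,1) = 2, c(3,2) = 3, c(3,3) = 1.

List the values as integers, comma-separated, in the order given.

r4: T_4,1=3×2+0=6; T_4,2=3×3+2=11; T_4,3=3×1+3=6; T_4,4=3×0+1=1
r5: T_5,2=4×11+6=50; T_5,3=4×6+11=35; T_5,4=4×1+6=10
Read c(5,2) = 50, c(5,3) = 35, c(5,4) = 10.

50, 35, 10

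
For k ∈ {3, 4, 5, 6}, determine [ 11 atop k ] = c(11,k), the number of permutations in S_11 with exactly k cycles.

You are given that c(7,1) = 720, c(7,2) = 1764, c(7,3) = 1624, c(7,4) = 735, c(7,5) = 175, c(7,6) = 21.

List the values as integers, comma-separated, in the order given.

12753576, 8409500, 3416930, 902055

r8: T_8,1=7×720+0=5040; T_8,2=7×1764+720=13068; T_8,3=7×1624+1764=13132; T_8,4=7×735+1624=6769; T_8,5=7×175+735=1960; T_8,6=7×21+175=322
r9: T_9,1=8×5040+0=40320; T_9,2=8×13068+5040=109584; T_9,3=8×13132+13068=118124; T_9,4=8×6769+13132=67284; T_9,5=8×1960+6769=22449; T_9,6=8×322+1960=4536
r10: T_10,2=9×109584+40320=1026576; T_10,3=9×118124+109584=1172700; T_10,4=9×67284+118124=723680; T_10,5=9×22449+67284=269325; T_10,6=9×4536+22449=63273
r11: T_11,3=10×1172700+1026576=12753576; T_11,4=10×723680+1172700=8409500; T_11,5=10×269325+723680=3416930; T_11,6=10×63273+269325=902055
Read c(11,3) = 12753576, c(11,4) = 8409500, c(11,5) = 3416930, c(11,6) = 902055.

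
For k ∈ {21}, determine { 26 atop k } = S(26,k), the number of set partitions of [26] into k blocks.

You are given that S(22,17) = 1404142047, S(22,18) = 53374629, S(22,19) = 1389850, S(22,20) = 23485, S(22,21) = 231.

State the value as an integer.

[23] T[23,18]:18*53374629+1404142047=2364885369 · T[23,19]:19*1389850+53374629=79781779 · T[23,20]:20*23485+1389850=1859550 · T[23,21]:21*231+23485=28336
[24] T[24,19]:19*79781779+2364885369=3880739170 · T[24,20]:20*1859550+79781779=116972779 · T[24,21]:21*28336+1859550=2454606
[25] T[25,20]:20*116972779+3880739170=6220194750 · T[25,21]:21*2454606+116972779=168519505
[26] T[26,21]:21*168519505+6220194750=9759104355
Read S(26,21) = 9759104355.

9759104355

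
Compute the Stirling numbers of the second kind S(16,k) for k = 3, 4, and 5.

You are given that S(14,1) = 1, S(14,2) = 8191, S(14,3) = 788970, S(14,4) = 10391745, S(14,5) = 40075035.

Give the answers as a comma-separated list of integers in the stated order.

i=15: T(15,2)=1+2·8191=16383 | T(15,3)=8191+3·788970=2375101 | T(15,4)=788970+4·10391745=42355950 | T(15,5)=10391745+5·40075035=210766920
i=16: T(16,3)=16383+3·2375101=7141686 | T(16,4)=2375101+4·42355950=171798901 | T(16,5)=42355950+5·210766920=1096190550
Read S(16,3) = 7141686, S(16,4) = 171798901, S(16,5) = 1096190550.

7141686, 171798901, 1096190550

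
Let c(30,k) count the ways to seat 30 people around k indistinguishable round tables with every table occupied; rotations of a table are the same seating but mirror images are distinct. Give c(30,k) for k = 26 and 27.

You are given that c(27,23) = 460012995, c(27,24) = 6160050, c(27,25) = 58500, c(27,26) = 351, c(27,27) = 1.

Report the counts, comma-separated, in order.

1122686019, 11921175

r28: T_28,24=27×6160050+460012995=626334345; T_28,25=27×58500+6160050=7739550; T_28,26=27×351+58500=67977; T_28,27=27×1+351=378
r29: T_29,25=28×7739550+626334345=843041745; T_29,26=28×67977+7739550=9642906; T_29,27=28×378+67977=78561
r30: T_30,26=29×9642906+843041745=1122686019; T_30,27=29×78561+9642906=11921175
Read c(30,26) = 1122686019, c(30,27) = 11921175.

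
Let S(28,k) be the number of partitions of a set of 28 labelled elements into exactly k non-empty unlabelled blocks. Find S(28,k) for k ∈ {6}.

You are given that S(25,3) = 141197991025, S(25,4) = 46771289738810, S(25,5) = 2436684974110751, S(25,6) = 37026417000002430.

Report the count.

[26] T[26,4]:4*46771289738810+141197991025=187226356946265 · T[26,5]:5*2436684974110751+46771289738810=12230196160292565 · T[26,6]:6*37026417000002430+2436684974110751=224595186974125331
[27] T[27,5]:5*12230196160292565+187226356946265=61338207158409090 · T[27,6]:6*224595186974125331+12230196160292565=1359801318005044551
[28] T[28,6]:6*1359801318005044551+61338207158409090=8220146115188676396
Read S(28,6) = 8220146115188676396.

8220146115188676396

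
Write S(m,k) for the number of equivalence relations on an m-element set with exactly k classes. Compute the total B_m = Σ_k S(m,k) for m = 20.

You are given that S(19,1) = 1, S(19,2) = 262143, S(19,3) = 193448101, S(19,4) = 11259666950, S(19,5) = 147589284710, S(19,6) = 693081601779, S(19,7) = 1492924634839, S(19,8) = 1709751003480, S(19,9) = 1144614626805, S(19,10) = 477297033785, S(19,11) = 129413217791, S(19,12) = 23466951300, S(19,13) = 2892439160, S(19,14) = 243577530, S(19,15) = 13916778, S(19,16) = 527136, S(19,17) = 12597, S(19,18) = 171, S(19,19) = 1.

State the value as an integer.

[20] T[20,1]:1*1+0=1 · T[20,2]:2*262143+1=524287 · T[20,3]:3*193448101+262143=580606446 · T[20,4]:4*11259666950+193448101=45232115901 · T[20,5]:5*147589284710+11259666950=749206090500 · T[20,6]:6*693081601779+147589284710=4306078895384 · T[20,7]:7*1492924634839+693081601779=11143554045652 · T[20,8]:8*1709751003480+1492924634839=15170932662679 · T[20,9]:9*1144614626805+1709751003480=12011282644725 · T[20,10]:10*477297033785+1144614626805=5917584964655 · T[20,11]:11*129413217791+477297033785=1900842429486 · T[20,12]:12*23466951300+129413217791=411016633391 · T[20,13]:13*2892439160+23466951300=61068660380 · T[20,14]:14*243577530+2892439160=6302524580 · T[20,15]:15*13916778+243577530=452329200 · T[20,16]:16*527136+13916778=22350954 · T[20,17]:17*12597+527136=741285 · T[20,18]:18*171+12597=15675 · T[20,19]:19*1+171=190 · T[20,20]:20*0+1=1
B_20 = ΣS(20,k) = 1+524287+580606446+45232115901+749206090500+4306078895384+11143554045652+15170932662679+12011282644725+5917584964655+1900842429486+411016633391+61068660380+6302524580+452329200+22350954+741285+15675+190+1 = 51724158235372

51724158235372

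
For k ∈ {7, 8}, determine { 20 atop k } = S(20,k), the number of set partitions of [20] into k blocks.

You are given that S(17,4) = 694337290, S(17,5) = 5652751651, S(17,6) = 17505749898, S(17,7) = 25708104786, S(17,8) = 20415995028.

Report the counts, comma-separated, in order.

11143554045652, 15170932662679

i=18: T(18,5)=694337290+5·5652751651=28958095545 | T(18,6)=5652751651+6·17505749898=110687251039 | T(18,7)=17505749898+7·25708104786=197462483400 | T(18,8)=25708104786+8·20415995028=189036065010
i=19: T(19,6)=28958095545+6·110687251039=693081601779 | T(19,7)=110687251039+7·197462483400=1492924634839 | T(19,8)=197462483400+8·189036065010=1709751003480
i=20: T(20,7)=693081601779+7·1492924634839=11143554045652 | T(20,8)=1492924634839+8·1709751003480=15170932662679
Read S(20,7) = 11143554045652, S(20,8) = 15170932662679.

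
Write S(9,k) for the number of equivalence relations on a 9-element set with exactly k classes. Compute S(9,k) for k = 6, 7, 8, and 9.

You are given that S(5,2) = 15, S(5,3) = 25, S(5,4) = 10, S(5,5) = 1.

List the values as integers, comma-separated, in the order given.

i=6: T(6,3)=15+3·25=90 | T(6,4)=25+4·10=65 | T(6,5)=10+5·1=15 | T(6,6)=1+6·0=1
i=7: T(7,4)=90+4·65=350 | T(7,5)=65+5·15=140 | T(7,6)=15+6·1=21 | T(7,7)=1+7·0=1
i=8: T(8,5)=350+5·140=1050 | T(8,6)=140+6·21=266 | T(8,7)=21+7·1=28 | T(8,8)=1+8·0=1
i=9: T(9,6)=1050+6·266=2646 | T(9,7)=266+7·28=462 | T(9,8)=28+8·1=36 | T(9,9)=1+9·0=1
Read S(9,6) = 2646, S(9,7) = 462, S(9,8) = 36, S(9,9) = 1.

2646, 462, 36, 1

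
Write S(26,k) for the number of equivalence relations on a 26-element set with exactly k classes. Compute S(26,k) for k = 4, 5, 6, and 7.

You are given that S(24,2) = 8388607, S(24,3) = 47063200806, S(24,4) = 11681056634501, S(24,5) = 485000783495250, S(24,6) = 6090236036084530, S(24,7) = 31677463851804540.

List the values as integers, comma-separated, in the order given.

187226356946265, 12230196160292565, 224595186974125331, 1631853797991016600

[25] T[25,3]:3*47063200806+8388607=141197991025 · T[25,4]:4*11681056634501+47063200806=46771289738810 · T[25,5]:5*485000783495250+11681056634501=2436684974110751 · T[25,6]:6*6090236036084530+485000783495250=37026417000002430 · T[25,7]:7*31677463851804540+6090236036084530=227832482998716310
[26] T[26,4]:4*46771289738810+141197991025=187226356946265 · T[26,5]:5*2436684974110751+46771289738810=12230196160292565 · T[26,6]:6*37026417000002430+2436684974110751=224595186974125331 · T[26,7]:7*227832482998716310+37026417000002430=1631853797991016600
Read S(26,4) = 187226356946265, S(26,5) = 12230196160292565, S(26,6) = 224595186974125331, S(26,7) = 1631853797991016600.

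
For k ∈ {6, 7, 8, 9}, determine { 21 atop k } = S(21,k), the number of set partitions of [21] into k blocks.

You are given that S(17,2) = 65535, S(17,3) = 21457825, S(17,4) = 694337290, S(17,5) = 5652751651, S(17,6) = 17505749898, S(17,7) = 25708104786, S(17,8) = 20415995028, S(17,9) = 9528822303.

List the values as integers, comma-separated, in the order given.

i=18: T(18,3)=65535+3·21457825=64439010 | T(18,4)=21457825+4·694337290=2798806985 | T(18,5)=694337290+5·5652751651=28958095545 | T(18,6)=5652751651+6·17505749898=110687251039 | T(18,7)=17505749898+7·25708104786=197462483400 | T(18,8)=25708104786+8·20415995028=189036065010 | T(18,9)=20415995028+9·9528822303=106175395755
i=19: T(19,4)=64439010+4·2798806985=11259666950 | T(19,5)=2798806985+5·28958095545=147589284710 | T(19,6)=28958095545+6·110687251039=693081601779 | T(19,7)=110687251039+7·197462483400=1492924634839 | T(19,8)=197462483400+8·189036065010=1709751003480 | T(19,9)=189036065010+9·106175395755=1144614626805
i=20: T(20,5)=11259666950+5·147589284710=749206090500 | T(20,6)=147589284710+6·693081601779=4306078895384 | T(20,7)=693081601779+7·1492924634839=11143554045652 | T(20,8)=1492924634839+8·1709751003480=15170932662679 | T(20,9)=1709751003480+9·1144614626805=12011282644725
i=21: T(21,6)=749206090500+6·4306078895384=26585679462804 | T(21,7)=4306078895384+7·11143554045652=82310957214948 | T(21,8)=11143554045652+8·15170932662679=132511015347084 | T(21,9)=15170932662679+9·12011282644725=123272476465204
Read S(21,6) = 26585679462804, S(21,7) = 82310957214948, S(21,8) = 132511015347084, S(21,9) = 123272476465204.

26585679462804, 82310957214948, 132511015347084, 123272476465204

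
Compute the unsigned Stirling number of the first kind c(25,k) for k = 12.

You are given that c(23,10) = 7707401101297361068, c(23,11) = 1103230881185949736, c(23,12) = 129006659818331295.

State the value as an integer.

130770928736755873500

r24: T_24,11=23×1103230881185949736+7707401101297361068=33081711368574204996; T_24,12=23×129006659818331295+1103230881185949736=4070384057007569521
r25: T_25,12=24×4070384057007569521+33081711368574204996=130770928736755873500
Read c(25,12) = 130770928736755873500.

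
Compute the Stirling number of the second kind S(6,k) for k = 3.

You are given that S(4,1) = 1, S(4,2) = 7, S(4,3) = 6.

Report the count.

row 5: T[5][2]=2·7+1=15  T[5][3]=3·6+7=25
row 6: T[6][3]=3·25+15=90
Read S(6,3) = 90.

90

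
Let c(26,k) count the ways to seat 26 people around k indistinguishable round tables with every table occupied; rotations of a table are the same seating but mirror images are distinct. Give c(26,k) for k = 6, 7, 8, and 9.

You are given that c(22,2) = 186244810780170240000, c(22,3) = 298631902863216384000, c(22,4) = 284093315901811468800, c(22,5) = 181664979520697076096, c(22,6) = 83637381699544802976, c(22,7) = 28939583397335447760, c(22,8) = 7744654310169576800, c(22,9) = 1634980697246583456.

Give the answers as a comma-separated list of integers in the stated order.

@23  (23,3):298631902863216384000·22+186244810780170240000→6756146673770930688000, (23,4):284093315901811468800·22+298631902863216384000→6548684852703068697600, (23,5):181664979520697076096·22+284093315901811468800→4280722865357147142912, (23,6):83637381699544802976·22+181664979520697076096→2021687376910682741568, (23,7):28939583397335447760·22+83637381699544802976→720308216440924653696, (23,8):7744654310169576800·22+28939583397335447760→199321978221066137360, (23,9):1634980697246583456·22+7744654310169576800→43714229649594412832
@24  (24,4):6548684852703068697600·23+6756146673770930688000→157375898285941510732800, (24,5):4280722865357147142912·23+6548684852703068697600→105005310755917452984576, (24,6):2021687376910682741568·23+4280722865357147142912→50779532534302850198976, (24,7):720308216440924653696·23+2021687376910682741568→18588776355051949776576, (24,8):199321978221066137360·23+720308216440924653696→5304713715525445812976, (24,9):43714229649594412832·23+199321978221066137360→1204749260161737632496
@25  (25,5):105005310755917452984576·24+157375898285941510732800→2677503356427960382362624, (25,6):50779532534302850198976·24+105005310755917452984576→1323714091579185857760000, (25,7):18588776355051949776576·24+50779532534302850198976→496910165055549644836800, (25,8):5304713715525445812976·24+18588776355051949776576→145901905527662649288000, (25,9):1204749260161737632496·24+5304713715525445812976→34218695959407148992880
@26  (26,6):1323714091579185857760000·25+2677503356427960382362624→35770355645907606826362624, (26,7):496910165055549644836800·25+1323714091579185857760000→13746468217967926978680000, (26,8):145901905527662649288000·25+496910165055549644836800→4144457803247115877036800, (26,9):34218695959407148992880·25+145901905527662649288000→1001369304512841374110000
Read c(26,6) = 35770355645907606826362624, c(26,7) = 13746468217967926978680000, c(26,8) = 4144457803247115877036800, c(26,9) = 1001369304512841374110000.

35770355645907606826362624, 13746468217967926978680000, 4144457803247115877036800, 1001369304512841374110000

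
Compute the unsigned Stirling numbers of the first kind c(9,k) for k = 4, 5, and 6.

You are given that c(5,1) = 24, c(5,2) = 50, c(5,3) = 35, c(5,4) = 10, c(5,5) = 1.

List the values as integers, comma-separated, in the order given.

[6] T[6,1]:5*24+0=120 · T[6,2]:5*50+24=274 · T[6,3]:5*35+50=225 · T[6,4]:5*10+35=85 · T[6,5]:5*1+10=15 · T[6,6]:5*0+1=1
[7] T[7,2]:6*274+120=1764 · T[7,3]:6*225+274=1624 · T[7,4]:6*85+225=735 · T[7,5]:6*15+85=175 · T[7,6]:6*1+15=21
[8] T[8,3]:7*1624+1764=13132 · T[8,4]:7*735+1624=6769 · T[8,5]:7*175+735=1960 · T[8,6]:7*21+175=322
[9] T[9,4]:8*6769+13132=67284 · T[9,5]:8*1960+6769=22449 · T[9,6]:8*322+1960=4536
Read c(9,4) = 67284, c(9,5) = 22449, c(9,6) = 4536.

67284, 22449, 4536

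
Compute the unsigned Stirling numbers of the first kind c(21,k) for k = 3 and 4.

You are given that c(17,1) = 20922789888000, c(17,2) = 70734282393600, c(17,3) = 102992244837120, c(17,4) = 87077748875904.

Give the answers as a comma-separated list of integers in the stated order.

[18] T[18,1]:17*20922789888000+0=355687428096000 · T[18,2]:17*70734282393600+20922789888000=1223405590579200 · T[18,3]:17*102992244837120+70734282393600=1821602444624640 · T[18,4]:17*87077748875904+102992244837120=1583313975727488
[19] T[19,1]:18*355687428096000+0=6402373705728000 · T[19,2]:18*1223405590579200+355687428096000=22376988058521600 · T[19,3]:18*1821602444624640+1223405590579200=34012249593822720 · T[19,4]:18*1583313975727488+1821602444624640=30321254007719424
[20] T[20,2]:19*22376988058521600+6402373705728000=431565146817638400 · T[20,3]:19*34012249593822720+22376988058521600=668609730341153280 · T[20,4]:19*30321254007719424+34012249593822720=610116075740491776
[21] T[21,3]:20*668609730341153280+431565146817638400=13803759753640704000 · T[21,4]:20*610116075740491776+668609730341153280=12870931245150988800
Read c(21,3) = 13803759753640704000, c(21,4) = 12870931245150988800.

13803759753640704000, 12870931245150988800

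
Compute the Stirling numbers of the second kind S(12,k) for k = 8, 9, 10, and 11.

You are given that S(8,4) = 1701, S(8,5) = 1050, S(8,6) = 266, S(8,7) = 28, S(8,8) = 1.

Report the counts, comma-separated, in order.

row 9: T[9][5]=5·1050+1701=6951  T[9][6]=6·266+1050=2646  T[9][7]=7·28+266=462  T[9][8]=8·1+28=36  T[9][9]=9·0+1=1
row 10: T[10][6]=6·2646+6951=22827  T[10][7]=7·462+2646=5880  T[10][8]=8·36+462=750  T[10][9]=9·1+36=45  T[10][10]=10·0+1=1
row 11: T[11][7]=7·5880+22827=63987  T[11][8]=8·750+5880=11880  T[11][9]=9·45+750=1155  T[11][10]=10·1+45=55  T[11][11]=11·0+1=1
row 12: T[12][8]=8·11880+63987=159027  T[12][9]=9·1155+11880=22275  T[12][10]=10·55+1155=1705  T[12][11]=11·1+55=66
Read S(12,8) = 159027, S(12,9) = 22275, S(12,10) = 1705, S(12,11) = 66.

159027, 22275, 1705, 66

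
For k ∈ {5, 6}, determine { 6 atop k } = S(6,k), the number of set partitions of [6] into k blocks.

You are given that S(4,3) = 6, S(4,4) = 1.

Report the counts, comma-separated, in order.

@5  (5,4):1·4+6→10, (5,5):0·5+1→1
@6  (6,5):1·5+10→15, (6,6):0·6+1→1
Read S(6,5) = 15, S(6,6) = 1.

15, 1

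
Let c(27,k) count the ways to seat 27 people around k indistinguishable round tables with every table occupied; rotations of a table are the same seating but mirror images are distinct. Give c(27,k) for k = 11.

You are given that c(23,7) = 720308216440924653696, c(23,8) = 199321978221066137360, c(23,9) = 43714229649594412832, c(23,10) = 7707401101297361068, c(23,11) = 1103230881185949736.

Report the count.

@24  (24,8):199321978221066137360·23+720308216440924653696→5304713715525445812976, (24,9):43714229649594412832·23+199321978221066137360→1204749260161737632496, (24,10):7707401101297361068·23+43714229649594412832→220984454979433717396, (24,11):1103230881185949736·23+7707401101297361068→33081711368574204996
@25  (25,9):1204749260161737632496·24+5304713715525445812976→34218695959407148992880, (25,10):220984454979433717396·24+1204749260161737632496→6508376179668146850000, (25,11):33081711368574204996·24+220984454979433717396→1014945527825214637300
@26  (26,10):6508376179668146850000·25+34218695959407148992880→196928100451110820242880, (26,11):1014945527825214637300·25+6508376179668146850000→31882014375298512782500
@27  (27,11):31882014375298512782500·26+196928100451110820242880→1025860474208872152587880
Read c(27,11) = 1025860474208872152587880.

1025860474208872152587880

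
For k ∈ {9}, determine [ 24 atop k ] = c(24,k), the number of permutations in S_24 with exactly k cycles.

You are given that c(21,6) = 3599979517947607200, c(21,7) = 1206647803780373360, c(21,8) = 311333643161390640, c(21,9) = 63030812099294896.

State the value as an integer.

1204749260161737632496

@22  (22,7):1206647803780373360·21+3599979517947607200→28939583397335447760, (22,8):311333643161390640·21+1206647803780373360→7744654310169576800, (22,9):63030812099294896·21+311333643161390640→1634980697246583456
@23  (23,8):7744654310169576800·22+28939583397335447760→199321978221066137360, (23,9):1634980697246583456·22+7744654310169576800→43714229649594412832
@24  (24,9):43714229649594412832·23+199321978221066137360→1204749260161737632496
Read c(24,9) = 1204749260161737632496.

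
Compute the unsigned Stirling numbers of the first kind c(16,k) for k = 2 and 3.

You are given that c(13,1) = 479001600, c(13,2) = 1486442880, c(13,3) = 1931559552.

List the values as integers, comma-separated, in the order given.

4339163001600, 6165817614720

[14] T[14,1]:13*479001600+0=6227020800 · T[14,2]:13*1486442880+479001600=19802759040 · T[14,3]:13*1931559552+1486442880=26596717056
[15] T[15,1]:14*6227020800+0=87178291200 · T[15,2]:14*19802759040+6227020800=283465647360 · T[15,3]:14*26596717056+19802759040=392156797824
[16] T[16,2]:15*283465647360+87178291200=4339163001600 · T[16,3]:15*392156797824+283465647360=6165817614720
Read c(16,2) = 4339163001600, c(16,3) = 6165817614720.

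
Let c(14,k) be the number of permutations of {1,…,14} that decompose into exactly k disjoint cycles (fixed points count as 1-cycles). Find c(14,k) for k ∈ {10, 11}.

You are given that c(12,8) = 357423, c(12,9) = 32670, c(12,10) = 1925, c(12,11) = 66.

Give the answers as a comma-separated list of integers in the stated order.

@13  (13,9):32670·12+357423→749463, (13,10):1925·12+32670→55770, (13,11):66·12+1925→2717
@14  (14,10):55770·13+749463→1474473, (14,11):2717·13+55770→91091
Read c(14,10) = 1474473, c(14,11) = 91091.

1474473, 91091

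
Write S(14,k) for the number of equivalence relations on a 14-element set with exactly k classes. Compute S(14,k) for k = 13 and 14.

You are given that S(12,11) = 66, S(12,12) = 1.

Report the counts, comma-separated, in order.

91, 1

[13] T[13,12]:12*1+66=78 · T[13,13]:13*0+1=1
[14] T[14,13]:13*1+78=91 · T[14,14]:14*0+1=1
Read S(14,13) = 91, S(14,14) = 1.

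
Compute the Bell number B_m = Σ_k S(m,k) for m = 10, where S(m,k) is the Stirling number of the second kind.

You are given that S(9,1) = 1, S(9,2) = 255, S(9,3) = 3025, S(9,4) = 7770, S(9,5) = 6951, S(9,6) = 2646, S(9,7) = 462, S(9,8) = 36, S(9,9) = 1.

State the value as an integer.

115975

@10  (10,1):1·1+0→1, (10,2):255·2+1→511, (10,3):3025·3+255→9330, (10,4):7770·4+3025→34105, (10,5):6951·5+7770→42525, (10,6):2646·6+6951→22827, (10,7):462·7+2646→5880, (10,8):36·8+462→750, (10,9):1·9+36→45, (10,10):0·10+1→1
B_10 = ΣS(10,k) = 1+511+9330+34105+42525+22827+5880+750+45+1 = 115975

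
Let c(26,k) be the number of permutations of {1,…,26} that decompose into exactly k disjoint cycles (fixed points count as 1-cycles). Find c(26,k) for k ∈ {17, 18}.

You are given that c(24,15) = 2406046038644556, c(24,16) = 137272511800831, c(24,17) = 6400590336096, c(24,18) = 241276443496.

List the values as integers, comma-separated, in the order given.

12972753318542875, 595667304367135

[25] T[25,16]:24*137272511800831+2406046038644556=5700586321864500 · T[25,17]:24*6400590336096+137272511800831=290886679867135 · T[25,18]:24*241276443496+6400590336096=12191224980000
[26] T[26,17]:25*290886679867135+5700586321864500=12972753318542875 · T[26,18]:25*12191224980000+290886679867135=595667304367135
Read c(26,17) = 12972753318542875, c(26,18) = 595667304367135.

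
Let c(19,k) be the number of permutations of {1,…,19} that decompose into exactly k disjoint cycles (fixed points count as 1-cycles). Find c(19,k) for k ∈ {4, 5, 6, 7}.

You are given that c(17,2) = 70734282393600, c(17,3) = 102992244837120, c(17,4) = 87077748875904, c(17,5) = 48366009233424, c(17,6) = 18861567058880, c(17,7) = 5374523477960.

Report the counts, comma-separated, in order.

r18: T_18,3=17×102992244837120+70734282393600=1821602444624640; T_18,4=17×87077748875904+102992244837120=1583313975727488; T_18,5=17×48366009233424+87077748875904=909299905844112; T_18,6=17×18861567058880+48366009233424=369012649234384; T_18,7=17×5374523477960+18861567058880=110228466184200
r19: T_19,4=18×1583313975727488+1821602444624640=30321254007719424; T_19,5=18×909299905844112+1583313975727488=17950712280921504; T_19,6=18×369012649234384+909299905844112=7551527592063024; T_19,7=18×110228466184200+369012649234384=2353125040549984
Read c(19,4) = 30321254007719424, c(19,5) = 17950712280921504, c(19,6) = 7551527592063024, c(19,7) = 2353125040549984.

30321254007719424, 17950712280921504, 7551527592063024, 2353125040549984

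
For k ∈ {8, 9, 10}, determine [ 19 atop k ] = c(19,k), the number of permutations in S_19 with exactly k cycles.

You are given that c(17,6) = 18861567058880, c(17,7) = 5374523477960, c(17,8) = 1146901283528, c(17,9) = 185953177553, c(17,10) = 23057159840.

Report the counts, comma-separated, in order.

row 18: T[18][7]=17·5374523477960+18861567058880=110228466184200  T[18][8]=17·1146901283528+5374523477960=24871845297936  T[18][9]=17·185953177553+1146901283528=4308105301929  T[18][10]=17·23057159840+185953177553=577924894833
row 19: T[19][8]=18·24871845297936+110228466184200=557921681547048  T[19][9]=18·4308105301929+24871845297936=102417740732658  T[19][10]=18·577924894833+4308105301929=14710753408923
Read c(19,8) = 557921681547048, c(19,9) = 102417740732658, c(19,10) = 14710753408923.

557921681547048, 102417740732658, 14710753408923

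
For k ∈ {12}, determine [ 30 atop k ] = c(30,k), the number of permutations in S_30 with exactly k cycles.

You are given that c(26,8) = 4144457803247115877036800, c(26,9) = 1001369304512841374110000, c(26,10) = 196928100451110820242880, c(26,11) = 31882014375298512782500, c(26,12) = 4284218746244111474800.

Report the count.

row 27: T[27][9]=26·1001369304512841374110000+4144457803247115877036800=30180059720580991603896800  T[27][10]=26·196928100451110820242880+1001369304512841374110000=6121499916241722700424880  T[27][11]=26·31882014375298512782500+196928100451110820242880=1025860474208872152587880  T[27][12]=26·4284218746244111474800+31882014375298512782500=143271701777645411127300
row 28: T[28][10]=27·6121499916241722700424880+30180059720580991603896800=195460557459107504515368560  T[28][11]=27·1025860474208872152587880+6121499916241722700424880=33819732719881270820297640  T[28][12]=27·143271701777645411127300+1025860474208872152587880=4894196422205298253024980
row 29: T[29][11]=28·33819732719881270820297640+195460557459107504515368560=1142413073615783087483702480  T[29][12]=28·4894196422205298253024980+33819732719881270820297640=170857232541629621904997080
row 30: T[30][12]=29·170857232541629621904997080+1142413073615783087483702480=6097272817323042122728617800
Read c(30,12) = 6097272817323042122728617800.

6097272817323042122728617800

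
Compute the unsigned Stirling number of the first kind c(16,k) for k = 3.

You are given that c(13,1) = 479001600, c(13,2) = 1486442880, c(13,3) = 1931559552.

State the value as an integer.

6165817614720

row 14: T[14][1]=13·479001600+0=6227020800  T[14][2]=13·1486442880+479001600=19802759040  T[14][3]=13·1931559552+1486442880=26596717056
row 15: T[15][2]=14·19802759040+6227020800=283465647360  T[15][3]=14·26596717056+19802759040=392156797824
row 16: T[16][3]=15·392156797824+283465647360=6165817614720
Read c(16,3) = 6165817614720.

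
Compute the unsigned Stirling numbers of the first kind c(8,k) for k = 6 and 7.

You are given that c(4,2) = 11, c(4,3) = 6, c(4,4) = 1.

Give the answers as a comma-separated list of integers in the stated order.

322, 28

i=5: T(5,3)=11+4·6=35 | T(5,4)=6+4·1=10 | T(5,5)=1+4·0=1
i=6: T(6,4)=35+5·10=85 | T(6,5)=10+5·1=15 | T(6,6)=1+5·0=1
i=7: T(7,5)=85+6·15=175 | T(7,6)=15+6·1=21 | T(7,7)=1+6·0=1
i=8: T(8,6)=175+7·21=322 | T(8,7)=21+7·1=28
Read c(8,6) = 322, c(8,7) = 28.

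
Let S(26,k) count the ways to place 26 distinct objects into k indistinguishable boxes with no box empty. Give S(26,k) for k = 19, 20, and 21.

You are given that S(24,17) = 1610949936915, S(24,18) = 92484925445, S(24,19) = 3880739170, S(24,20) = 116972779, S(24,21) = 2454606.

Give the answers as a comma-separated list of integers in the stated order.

i=25: T(25,18)=1610949936915+18·92484925445=3275678594925 | T(25,19)=92484925445+19·3880739170=166218969675 | T(25,20)=3880739170+20·116972779=6220194750 | T(25,21)=116972779+21·2454606=168519505
i=26: T(26,19)=3275678594925+19·166218969675=6433839018750 | T(26,20)=166218969675+20·6220194750=290622864675 | T(26,21)=6220194750+21·168519505=9759104355
Read S(26,19) = 6433839018750, S(26,20) = 290622864675, S(26,21) = 9759104355.

6433839018750, 290622864675, 9759104355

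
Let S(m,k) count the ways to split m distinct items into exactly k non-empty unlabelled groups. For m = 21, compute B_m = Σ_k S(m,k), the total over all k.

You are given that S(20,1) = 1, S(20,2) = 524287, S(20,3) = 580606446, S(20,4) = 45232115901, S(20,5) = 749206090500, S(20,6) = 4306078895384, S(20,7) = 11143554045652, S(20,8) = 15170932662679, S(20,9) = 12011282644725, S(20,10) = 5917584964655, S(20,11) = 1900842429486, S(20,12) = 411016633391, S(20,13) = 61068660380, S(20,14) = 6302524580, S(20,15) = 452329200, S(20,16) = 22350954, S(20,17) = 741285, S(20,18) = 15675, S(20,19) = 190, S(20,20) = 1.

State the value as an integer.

474869816156751

@21  (21,1):1·1+0→1, (21,2):524287·2+1→1048575, (21,3):580606446·3+524287→1742343625, (21,4):45232115901·4+580606446→181509070050, (21,5):749206090500·5+45232115901→3791262568401, (21,6):4306078895384·6+749206090500→26585679462804, (21,7):11143554045652·7+4306078895384→82310957214948, (21,8):15170932662679·8+11143554045652→132511015347084, (21,9):12011282644725·9+15170932662679→123272476465204, (21,10):5917584964655·10+12011282644725→71187132291275, (21,11):1900842429486·11+5917584964655→26826851689001, (21,12):411016633391·12+1900842429486→6833042030178, (21,13):61068660380·13+411016633391→1204909218331, (21,14):6302524580·14+61068660380→149304004500, (21,15):452329200·15+6302524580→13087462580, (21,16):22350954·16+452329200→809944464, (21,17):741285·17+22350954→34952799, (21,18):15675·18+741285→1023435, (21,19):190·19+15675→19285, (21,20):1·20+190→210, (21,21):0·21+1→1
B_21 = ΣS(21,k) = 1+1048575+1742343625+181509070050+3791262568401+26585679462804+82310957214948+132511015347084+123272476465204+71187132291275+26826851689001+6833042030178+1204909218331+149304004500+13087462580+809944464+34952799+1023435+19285+210+1 = 474869816156751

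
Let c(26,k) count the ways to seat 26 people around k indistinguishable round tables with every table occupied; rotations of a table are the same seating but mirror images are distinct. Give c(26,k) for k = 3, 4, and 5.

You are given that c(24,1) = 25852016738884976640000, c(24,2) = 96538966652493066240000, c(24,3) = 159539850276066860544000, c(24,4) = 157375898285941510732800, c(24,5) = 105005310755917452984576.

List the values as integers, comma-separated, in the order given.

100480171548351161548800000, 102339530601744675672576000, 70874145319837672677196800

@25  (25,2):96538966652493066240000·24+25852016738884976640000→2342787216398718566400000, (25,3):159539850276066860544000·24+96538966652493066240000→3925495373278097719296000, (25,4):157375898285941510732800·24+159539850276066860544000→3936561409138663118131200, (25,5):105005310755917452984576·24+157375898285941510732800→2677503356427960382362624
@26  (26,3):3925495373278097719296000·25+2342787216398718566400000→100480171548351161548800000, (26,4):3936561409138663118131200·25+3925495373278097719296000→102339530601744675672576000, (26,5):2677503356427960382362624·25+3936561409138663118131200→70874145319837672677196800
Read c(26,3) = 100480171548351161548800000, c(26,4) = 102339530601744675672576000, c(26,5) = 70874145319837672677196800.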